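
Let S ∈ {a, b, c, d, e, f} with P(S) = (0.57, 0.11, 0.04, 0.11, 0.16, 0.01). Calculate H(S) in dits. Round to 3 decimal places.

0.553 dits

H(S) = −Σ p·log₁₀ p.
  −(0.57)·log₁₀(0.57) = 0.1392
  −(0.11)·log₁₀(0.11) = 0.1054
  −(0.04)·log₁₀(0.04) = 0.0559
  −(0.11)·log₁₀(0.11) = 0.1054
  −(0.16)·log₁₀(0.16) = 0.1273
  −(0.01)·log₁₀(0.01) = 0.0200
Sum: 0.1392 + 0.1054 + 0.0559 + 0.1054 + 0.1273 + 0.0200 = 0.553 dits.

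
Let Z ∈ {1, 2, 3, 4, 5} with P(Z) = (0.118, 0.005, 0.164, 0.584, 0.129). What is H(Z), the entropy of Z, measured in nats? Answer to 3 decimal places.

H(Z) = −Σ p·ln p.
  −(0.118)·ln(0.118) = 0.2522
  −(0.005)·ln(0.005) = 0.0265
  −(0.164)·ln(0.164) = 0.2965
  −(0.584)·ln(0.584) = 0.3141
  −(0.129)·ln(0.129) = 0.2642
Sum: 0.2522 + 0.0265 + 0.2965 + 0.3141 + 0.2642 = 1.153 nats.

1.153 nats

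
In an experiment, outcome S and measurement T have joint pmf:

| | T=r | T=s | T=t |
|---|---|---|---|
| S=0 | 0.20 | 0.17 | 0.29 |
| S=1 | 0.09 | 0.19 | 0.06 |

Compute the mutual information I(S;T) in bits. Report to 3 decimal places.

Marginals: p(S) = (0.6600, 0.3400), p(T) = (0.2900, 0.3600, 0.3500).
I(S;T) = Σ p(x,y)·log₂[p(x,y)/(p(x)p(y))].
  (0,r): 0.20·log₂(1.0449) = 0.0127
  (0,s): 0.17·log₂(0.7155) = -0.0821
  (0,t): 0.29·log₂(1.2554) = 0.0952
  (1,r): 0.09·log₂(0.9128) = -0.0118
  (1,s): 0.19·log₂(1.5523) = 0.1205
  (1,t): 0.06·log₂(0.5042) = -0.0593
Sum = 0.075 bits.

0.075 bits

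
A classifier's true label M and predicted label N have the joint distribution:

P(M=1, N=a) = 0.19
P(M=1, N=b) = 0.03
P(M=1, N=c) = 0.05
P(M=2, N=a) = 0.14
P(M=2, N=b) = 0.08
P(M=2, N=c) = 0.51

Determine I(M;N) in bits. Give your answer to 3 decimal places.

Marginals: p(M) = (0.2700, 0.7300), p(N) = (0.3300, 0.1100, 0.5600).
I(M;N) = H(M) + H(N) − H(M,N).
H(M) = 0.8415, H(N) = 1.3465, H(M,N) = 2.0071.
I(M;N) = 0.8415 + 1.3465 − 2.0071 = 0.181 bits.

0.181 bits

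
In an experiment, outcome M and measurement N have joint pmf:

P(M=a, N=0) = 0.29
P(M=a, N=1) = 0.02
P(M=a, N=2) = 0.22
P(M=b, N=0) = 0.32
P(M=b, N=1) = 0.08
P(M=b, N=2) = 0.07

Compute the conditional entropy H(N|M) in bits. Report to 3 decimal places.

1.200 bits

Chain rule: H(N|M) = H(M,N) − H(M).
Marginals: p(M) = (0.5300, 0.4700), p(N) = (0.6100, 0.1000, 0.2900).
H(M,N) = 2.1975 bits; H(M) = 0.9974 bits.
H(N|M) = 2.1975 − 0.9974 = 1.200 bits.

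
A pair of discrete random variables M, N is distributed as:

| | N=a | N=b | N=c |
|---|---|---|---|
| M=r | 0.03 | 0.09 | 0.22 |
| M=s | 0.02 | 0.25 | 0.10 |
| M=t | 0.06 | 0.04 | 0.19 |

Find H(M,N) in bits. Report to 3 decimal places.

2.775 bits

H(M,N) = −Σ p(x,y)·log₂ p(x,y) over all 9 cells.
  cell (r,a): −0.03·log₂0.03 = 0.1518
  cell (r,b): −0.09·log₂0.09 = 0.3127
  cell (r,c): −0.22·log₂0.22 = 0.4806
  cell (s,a): −0.02·log₂0.02 = 0.1129
  cell (s,b): −0.25·log₂0.25 = 0.5000
  cell (s,c): −0.10·log₂0.10 = 0.3322
  cell (t,a): −0.06·log₂0.06 = 0.2435
  cell (t,b): −0.04·log₂0.04 = 0.1858
  cell (t,c): −0.19·log₂0.19 = 0.4552
Sum = 2.775 bits.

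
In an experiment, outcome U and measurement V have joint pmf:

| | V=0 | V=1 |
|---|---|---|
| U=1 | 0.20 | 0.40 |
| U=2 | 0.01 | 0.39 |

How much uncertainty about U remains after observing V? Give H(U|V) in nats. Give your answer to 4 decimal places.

Chain rule: H(U|V) = H(U,V) − H(V).
Marginals: p(U) = (0.6000, 0.4000), p(V) = (0.2100, 0.7900).
H(U,V) = 1.1017 nats; H(V) = 0.5140 nats.
H(U|V) = 1.1017 − 0.5140 = 0.5877 nats.

0.5877 nats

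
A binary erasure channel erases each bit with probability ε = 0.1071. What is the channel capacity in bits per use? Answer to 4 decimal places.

0.8929 bits

Binary erasure channel: capacity C = 1 − ε.
C = 1 − 0.1071 = 0.8929 bits per channel use.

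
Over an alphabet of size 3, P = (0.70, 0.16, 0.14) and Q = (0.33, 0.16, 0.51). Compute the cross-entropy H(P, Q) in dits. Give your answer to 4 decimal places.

H(P,Q) = −Σ p·log₁₀ q.
  −0.70·log₁₀(0.33) = 0.33704
  −0.16·log₁₀(0.16) = 0.12734
  −0.14·log₁₀(0.51) = 0.04094
H(P,Q) = 0.5053 dits.

0.5053 dits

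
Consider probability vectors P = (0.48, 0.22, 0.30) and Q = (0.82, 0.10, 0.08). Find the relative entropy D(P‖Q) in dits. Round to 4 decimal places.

0.1359 dits

D(P‖Q) = Σ p·log₁₀(p/q).
  0.48·log₁₀(0.48/0.82) = -0.11163
  0.22·log₁₀(0.22/0.10) = 0.07533
  0.30·log₁₀(0.30/0.08) = 0.17221
D(P‖Q) = 0.1359 dits.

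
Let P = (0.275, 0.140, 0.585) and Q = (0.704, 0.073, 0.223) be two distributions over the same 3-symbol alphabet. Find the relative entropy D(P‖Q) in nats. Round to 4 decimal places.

0.3969 nats

D(P‖Q) = Σ p·ln(p/q).
  0.275·ln(0.275/0.704) = -0.25850
  0.140·ln(0.140/0.073) = 0.09117
  0.585·ln(0.585/0.223) = 0.56420
D(P‖Q) = 0.3969 nats.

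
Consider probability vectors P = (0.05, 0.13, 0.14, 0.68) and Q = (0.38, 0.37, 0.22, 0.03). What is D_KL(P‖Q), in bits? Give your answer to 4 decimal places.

2.6279 bits

D(P‖Q) = Σ p·log₂(p/q).
  0.05·log₂(0.05/0.38) = -0.14630
  0.13·log₂(0.13/0.37) = -0.19617
  0.14·log₂(0.14/0.22) = -0.09129
  0.68·log₂(0.68/0.03) = 3.06170
D(P‖Q) = 2.6279 bits.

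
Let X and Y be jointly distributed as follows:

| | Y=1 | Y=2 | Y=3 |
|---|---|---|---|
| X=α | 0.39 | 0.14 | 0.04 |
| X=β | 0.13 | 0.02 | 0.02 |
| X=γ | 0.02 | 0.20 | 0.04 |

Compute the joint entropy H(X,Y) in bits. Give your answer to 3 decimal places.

2.484 bits

H(X,Y) = −Σ p(x,y)·log₂ p(x,y) over all 9 cells.
  cell (α,1): −0.39·log₂0.39 = 0.5298
  cell (α,2): −0.14·log₂0.14 = 0.3971
  cell (α,3): −0.04·log₂0.04 = 0.1858
  cell (β,1): −0.13·log₂0.13 = 0.3826
  cell (β,2): −0.02·log₂0.02 = 0.1129
  cell (β,3): −0.02·log₂0.02 = 0.1129
  cell (γ,1): −0.02·log₂0.02 = 0.1129
  cell (γ,2): −0.20·log₂0.20 = 0.4644
  cell (γ,3): −0.04·log₂0.04 = 0.1858
Sum = 2.484 bits.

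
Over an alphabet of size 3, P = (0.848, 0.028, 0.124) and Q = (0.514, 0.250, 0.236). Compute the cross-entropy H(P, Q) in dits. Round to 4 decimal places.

H(P,Q) = −Σ p·log₁₀ q.
  −0.848·log₁₀(0.514) = 0.24510
  −0.028·log₁₀(0.250) = 0.01686
  −0.124·log₁₀(0.236) = 0.07776
H(P,Q) = 0.3397 dits.

0.3397 dits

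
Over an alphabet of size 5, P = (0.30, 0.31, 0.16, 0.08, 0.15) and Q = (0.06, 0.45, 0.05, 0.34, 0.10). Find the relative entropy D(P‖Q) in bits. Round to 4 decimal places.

D(P‖Q) = Σ p·log₂(p/q).
  0.30·log₂(0.30/0.06) = 0.69658
  0.31·log₂(0.31/0.45) = -0.16667
  0.16·log₂(0.16/0.05) = 0.26849
  0.08·log₂(0.08/0.34) = -0.16700
  0.15·log₂(0.15/0.10) = 0.08774
D(P‖Q) = 0.7191 bits.

0.7191 bits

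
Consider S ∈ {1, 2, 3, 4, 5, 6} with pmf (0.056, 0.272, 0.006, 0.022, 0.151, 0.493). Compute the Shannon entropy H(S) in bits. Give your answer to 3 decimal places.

1.824 bits

H(S) = −Σ p·log₂ p.
  −(0.056)·log₂(0.056) = 0.2329
  −(0.272)·log₂(0.272) = 0.5109
  −(0.006)·log₂(0.006) = 0.0443
  −(0.022)·log₂(0.022) = 0.1211
  −(0.151)·log₂(0.151) = 0.4118
  −(0.493)·log₂(0.493) = 0.5030
Sum: 0.2329 + 0.5109 + 0.0443 + 0.1211 + 0.4118 + 0.5030 = 1.824 bits.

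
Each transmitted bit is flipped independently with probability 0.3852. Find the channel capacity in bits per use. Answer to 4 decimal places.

Binary symmetric channel: C = 1 − h₂(ε) where h₂ is the binary entropy function.
h₂(0.3852) = −0.3852·log₂0.3852 − 0.6148·log₂0.6148 = 0.9616.
C = 1 − 0.9616 = 0.0384 bits per channel use.

0.0384 bits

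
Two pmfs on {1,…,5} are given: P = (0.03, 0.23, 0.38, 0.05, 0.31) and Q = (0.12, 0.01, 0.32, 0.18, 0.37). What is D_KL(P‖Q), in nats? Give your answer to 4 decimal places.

D(P‖Q) = Σ p·ln(p/q).
  0.03·ln(0.03/0.12) = -0.04159
  0.23·ln(0.23/0.01) = 0.72116
  0.38·ln(0.38/0.32) = 0.06530
  0.05·ln(0.05/0.18) = -0.06405
  0.31·ln(0.31/0.37) = -0.05485
D(P‖Q) = 0.6260 nats.

0.6260 nats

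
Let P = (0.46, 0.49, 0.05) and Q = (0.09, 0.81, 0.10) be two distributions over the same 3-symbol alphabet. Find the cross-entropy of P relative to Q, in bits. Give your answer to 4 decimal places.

H(P,Q) = −Σ p·log₂ q.
  −0.46·log₂(0.09) = 1.59801
  −0.49·log₂(0.81) = 0.14896
  −0.05·log₂(0.10) = 0.16610
H(P,Q) = 1.9131 bits.

1.9131 bits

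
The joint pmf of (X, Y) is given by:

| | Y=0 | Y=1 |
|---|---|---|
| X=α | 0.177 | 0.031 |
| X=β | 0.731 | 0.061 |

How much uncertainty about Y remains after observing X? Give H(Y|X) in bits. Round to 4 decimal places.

0.4365 bits

Chain rule: H(Y|X) = H(X,Y) − H(X).
Marginals: p(X) = (0.2080, 0.7920), p(Y) = (0.9080, 0.0920).
H(X,Y) = 1.1741 bits; H(X) = 0.7376 bits.
H(Y|X) = 1.1741 − 0.7376 = 0.4365 bits.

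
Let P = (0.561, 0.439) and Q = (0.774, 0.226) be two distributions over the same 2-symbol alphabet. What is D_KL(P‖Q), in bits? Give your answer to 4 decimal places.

0.1600 bits

D(P‖Q) = Σ p·log₂(p/q).
  0.561·log₂(0.561/0.774) = -0.26049
  0.439·log₂(0.439/0.226) = 0.42052
D(P‖Q) = 0.1600 bits.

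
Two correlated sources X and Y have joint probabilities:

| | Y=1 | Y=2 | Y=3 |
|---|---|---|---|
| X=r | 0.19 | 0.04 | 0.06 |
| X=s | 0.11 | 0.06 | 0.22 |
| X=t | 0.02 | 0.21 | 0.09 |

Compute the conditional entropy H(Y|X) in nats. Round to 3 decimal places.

0.890 nats

Chain rule: H(Y|X) = H(X,Y) − H(X).
Marginals: p(X) = (0.2900, 0.3900, 0.3200), p(Y) = (0.3200, 0.3100, 0.3700).
H(X,Y) = 1.9805 nats; H(X) = 1.0908 nats.
H(Y|X) = 1.9805 − 1.0908 = 0.890 nats.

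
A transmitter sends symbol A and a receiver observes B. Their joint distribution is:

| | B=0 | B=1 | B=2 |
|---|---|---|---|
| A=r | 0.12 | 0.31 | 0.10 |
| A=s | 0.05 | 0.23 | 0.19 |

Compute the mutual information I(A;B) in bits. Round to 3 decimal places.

Marginals: p(A) = (0.5300, 0.4700), p(B) = (0.1700, 0.5400, 0.2900).
I(A;B) = Σ p(x,y)·log₂[p(x,y)/(p(x)p(y))].
  (r,0): 0.12·log₂(1.3319) = 0.0496
  (r,1): 0.31·log₂(1.0832) = 0.0357
  (r,2): 0.10·log₂(0.6506) = -0.0620
  (s,0): 0.05·log₂(0.6258) = -0.0338
  (s,1): 0.23·log₂(0.9062) = -0.0327
  (s,2): 0.19·log₂(1.3940) = 0.0911
Sum = 0.048 bits.

0.048 bits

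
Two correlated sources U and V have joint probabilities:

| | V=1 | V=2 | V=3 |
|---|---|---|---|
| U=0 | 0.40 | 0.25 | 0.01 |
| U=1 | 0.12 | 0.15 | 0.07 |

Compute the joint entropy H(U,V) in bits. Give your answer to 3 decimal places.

H(U,V) = −Σ p(x,y)·log₂ p(x,y) over all 6 cells.
  cell (0,1): −0.40·log₂0.40 = 0.5288
  cell (0,2): −0.25·log₂0.25 = 0.5000
  cell (0,3): −0.01·log₂0.01 = 0.0664
  cell (1,1): −0.12·log₂0.12 = 0.3671
  cell (1,2): −0.15·log₂0.15 = 0.4105
  cell (1,3): −0.07·log₂0.07 = 0.2686
Sum = 2.141 bits.

2.141 bits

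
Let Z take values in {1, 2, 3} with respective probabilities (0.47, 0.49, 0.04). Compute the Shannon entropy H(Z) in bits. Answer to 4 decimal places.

1.2020 bits

H(Z) = −Σ p·log₂ p.
  −(0.47)·log₂(0.47) = 0.51196
  −(0.49)·log₂(0.49) = 0.50428
  −(0.04)·log₂(0.04) = 0.18575
Sum: 0.51196 + 0.50428 + 0.18575 = 1.2020 bits.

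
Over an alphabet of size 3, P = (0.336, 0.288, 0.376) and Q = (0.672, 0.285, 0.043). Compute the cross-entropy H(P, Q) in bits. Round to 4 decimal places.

2.4211 bits

H(P,Q) = −Σ p·log₂ q.
  −0.336·log₂(0.672) = 0.19268
  −0.288·log₂(0.285) = 0.52156
  −0.376·log₂(0.043) = 1.70686
H(P,Q) = 2.4211 bits.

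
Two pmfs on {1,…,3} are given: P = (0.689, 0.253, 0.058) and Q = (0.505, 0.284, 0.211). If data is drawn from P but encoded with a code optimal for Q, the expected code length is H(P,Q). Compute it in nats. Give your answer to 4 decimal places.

H(P,Q) = −Σ p·ln q.
  −0.689·ln(0.505) = 0.47072
  −0.253·ln(0.284) = 0.31847
  −0.058·ln(0.211) = 0.09024
H(P,Q) = 0.8794 nats.

0.8794 nats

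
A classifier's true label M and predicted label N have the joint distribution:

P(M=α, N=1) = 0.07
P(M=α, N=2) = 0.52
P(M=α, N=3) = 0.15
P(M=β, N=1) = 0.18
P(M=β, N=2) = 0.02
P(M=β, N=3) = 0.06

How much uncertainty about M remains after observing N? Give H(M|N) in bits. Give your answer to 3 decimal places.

0.519 bits

Marginals: p(M) = (0.7400, 0.2600), p(N) = (0.2500, 0.5400, 0.2100).
H(M|N) = Σ p(N) · H(M|N=·).
  N=1: p=0.2500, H(M|N=1) = 0.8555
  N=2: p=0.5400, H(M|N=2) = 0.2285
  N=3: p=0.2100, H(M|N=3) = 0.8631
Weighted sum = 0.519 bits.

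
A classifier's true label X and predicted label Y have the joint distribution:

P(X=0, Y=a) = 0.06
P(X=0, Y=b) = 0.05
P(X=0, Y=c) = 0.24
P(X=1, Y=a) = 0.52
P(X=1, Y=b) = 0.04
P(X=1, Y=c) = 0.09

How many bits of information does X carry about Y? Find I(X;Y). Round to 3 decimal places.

Marginals: p(X) = (0.3500, 0.6500), p(Y) = (0.5800, 0.0900, 0.3300).
I(X;Y) = H(X) + H(Y) − H(X,Y).
H(X) = 0.9341, H(Y) = 1.2963, H(X,Y) = 1.9427.
I(X;Y) = 0.9341 + 1.2963 − 1.9427 = 0.288 bits.

0.288 bits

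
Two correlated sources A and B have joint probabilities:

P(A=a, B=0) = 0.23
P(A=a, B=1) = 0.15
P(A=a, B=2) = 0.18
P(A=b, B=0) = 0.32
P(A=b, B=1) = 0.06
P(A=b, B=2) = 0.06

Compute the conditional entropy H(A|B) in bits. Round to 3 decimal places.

0.915 bits

Marginals: p(A) = (0.5600, 0.4400), p(B) = (0.5500, 0.2100, 0.2400).
H(A|B) = Σ p(B) · H(A|B=·).
  B=0: p=0.5500, H(A|B=0) = 0.9806
  B=1: p=0.2100, H(A|B=1) = 0.8631
  B=2: p=0.2400, H(A|B=2) = 0.8113
Weighted sum = 0.915 bits.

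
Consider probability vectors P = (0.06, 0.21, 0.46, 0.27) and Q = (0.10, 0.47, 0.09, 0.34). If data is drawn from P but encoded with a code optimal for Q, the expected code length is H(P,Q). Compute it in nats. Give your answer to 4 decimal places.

1.6956 nats

H(P,Q) = −Σ p·ln q.
  −0.06·ln(0.10) = 0.13816
  −0.21·ln(0.47) = 0.15855
  −0.46·ln(0.09) = 1.10765
  −0.27·ln(0.34) = 0.29128
H(P,Q) = 1.6956 nats.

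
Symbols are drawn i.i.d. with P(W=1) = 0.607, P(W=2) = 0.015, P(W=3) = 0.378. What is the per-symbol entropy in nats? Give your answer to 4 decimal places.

H(W) = −Σ p·ln p.
  −(0.607)·ln(0.607) = 0.30303
  −(0.015)·ln(0.015) = 0.06300
  −(0.378)·ln(0.378) = 0.36774
Sum: 0.30303 + 0.06300 + 0.36774 = 0.7338 nats.

0.7338 nats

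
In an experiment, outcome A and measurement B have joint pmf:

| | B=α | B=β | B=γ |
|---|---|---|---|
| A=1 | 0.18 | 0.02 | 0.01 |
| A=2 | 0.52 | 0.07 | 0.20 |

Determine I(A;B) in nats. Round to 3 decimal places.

Marginals: p(A) = (0.2100, 0.7900), p(B) = (0.7000, 0.0900, 0.2100).
I(A;B) = H(A) + H(B) − H(A,B).
H(A) = 0.5140, H(B) = 0.7941, H(A,B) = 1.2810.
I(A;B) = 0.5140 + 0.7941 − 1.2810 = 0.027 nats.

0.027 nats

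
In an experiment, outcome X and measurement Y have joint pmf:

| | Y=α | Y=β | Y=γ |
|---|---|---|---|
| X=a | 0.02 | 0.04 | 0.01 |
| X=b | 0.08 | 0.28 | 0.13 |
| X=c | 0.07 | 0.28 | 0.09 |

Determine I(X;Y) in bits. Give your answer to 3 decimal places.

Marginals: p(X) = (0.0700, 0.4900, 0.4400), p(Y) = (0.1700, 0.6000, 0.2300).
I(X;Y) = Σ p(x,y)·log₂[p(x,y)/(p(x)p(y))].
  (a,α): 0.02·log₂(1.6807) = 0.0150
  (a,β): 0.04·log₂(0.9524) = -0.0028
  (a,γ): 0.01·log₂(0.6211) = -0.0069
  (b,α): 0.08·log₂(0.9604) = -0.0047
  (b,β): 0.28·log₂(0.9524) = -0.0197
  (b,γ): 0.13·log₂(1.1535) = 0.0268
  (c,α): 0.07·log₂(0.9358) = -0.0067
  (c,β): 0.28·log₂(1.0606) = 0.0238
  (c,γ): 0.09·log₂(0.8893) = -0.0152
Sum = 0.010 bits.

0.010 bits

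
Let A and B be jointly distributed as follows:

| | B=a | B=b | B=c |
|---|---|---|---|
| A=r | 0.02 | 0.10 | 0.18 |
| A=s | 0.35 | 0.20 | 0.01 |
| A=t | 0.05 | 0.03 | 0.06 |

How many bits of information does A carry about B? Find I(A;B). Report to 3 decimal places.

0.377 bits

Marginals: p(A) = (0.3000, 0.5600, 0.1400), p(B) = (0.4200, 0.3300, 0.2500).
I(A;B) = H(A) + H(B) − H(A,B).
H(A) = 1.3866, H(B) = 1.5535, H(A,B) = 2.5627.
I(A;B) = 1.3866 + 1.5535 − 2.5627 = 0.377 bits.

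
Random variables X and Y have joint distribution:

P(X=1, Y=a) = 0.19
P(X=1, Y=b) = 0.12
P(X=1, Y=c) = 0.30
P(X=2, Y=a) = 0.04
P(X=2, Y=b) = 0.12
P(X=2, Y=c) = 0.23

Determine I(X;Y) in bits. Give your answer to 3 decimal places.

Marginals: p(X) = (0.6100, 0.3900), p(Y) = (0.2300, 0.2400, 0.5300).
I(X;Y) = Σ p(x,y)·log₂[p(x,y)/(p(x)p(y))].
  (1,a): 0.19·log₂(1.3542) = 0.0831
  (1,b): 0.12·log₂(0.8197) = -0.0344
  (1,c): 0.30·log₂(0.9279) = -0.0324
  (2,a): 0.04·log₂(0.4459) = -0.0466
  (2,b): 0.12·log₂(1.2821) = 0.0430
  (2,c): 0.23·log₂(1.1127) = 0.0354
Sum = 0.048 bits.

0.048 bits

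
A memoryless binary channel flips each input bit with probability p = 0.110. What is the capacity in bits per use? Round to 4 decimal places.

0.5001 bits

Binary symmetric channel: C = 1 − h₂(ε) where h₂ is the binary entropy function.
h₂(0.110) = −0.110·log₂0.110 − 0.890·log₂0.890 = 0.4999.
C = 1 − 0.4999 = 0.5001 bits per channel use.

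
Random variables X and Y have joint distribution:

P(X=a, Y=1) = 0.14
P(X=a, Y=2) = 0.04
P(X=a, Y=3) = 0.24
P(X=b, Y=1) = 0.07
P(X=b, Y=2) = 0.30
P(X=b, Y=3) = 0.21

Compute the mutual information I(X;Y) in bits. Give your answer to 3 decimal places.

Marginals: p(X) = (0.4200, 0.5800), p(Y) = (0.2100, 0.3400, 0.4500).
I(X;Y) = Σ p(x,y)·log₂[p(x,y)/(p(x)p(y))].
  (a,1): 0.14·log₂(1.5873) = 0.0933
  (a,2): 0.04·log₂(0.2801) = -0.0734
  (a,3): 0.24·log₂(1.2698) = 0.0827
  (b,1): 0.07·log₂(0.5747) = -0.0559
  (b,2): 0.30·log₂(1.5213) = 0.1816
  (b,3): 0.21·log₂(0.8046) = -0.0659
Sum = 0.162 bits.

0.162 bits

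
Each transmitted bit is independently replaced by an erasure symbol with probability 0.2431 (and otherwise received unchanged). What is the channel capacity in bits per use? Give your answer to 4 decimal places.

0.7569 bits

Binary erasure channel: capacity C = 1 − ε.
C = 1 − 0.2431 = 0.7569 bits per channel use.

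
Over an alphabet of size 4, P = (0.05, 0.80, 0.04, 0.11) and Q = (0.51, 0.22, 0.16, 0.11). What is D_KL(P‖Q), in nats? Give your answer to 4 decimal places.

D(P‖Q) = Σ p·ln(p/q).
  0.05·ln(0.05/0.51) = -0.11612
  0.80·ln(0.80/0.22) = 1.03279
  0.04·ln(0.04/0.16) = -0.05545
  0.11·ln(0.11/0.11) = 0.00000
D(P‖Q) = 0.8612 nats.

0.8612 nats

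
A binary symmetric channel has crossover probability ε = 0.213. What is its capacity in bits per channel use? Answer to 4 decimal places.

Binary symmetric channel: C = 1 − h₂(ε) where h₂ is the binary entropy function.
h₂(0.213) = −0.213·log₂0.213 − 0.787·log₂0.787 = 0.7472.
C = 1 − 0.7472 = 0.2528 bits per channel use.

0.2528 bits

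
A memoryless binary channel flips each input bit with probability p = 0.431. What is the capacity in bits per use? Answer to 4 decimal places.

0.0138 bits

Binary symmetric channel: C = 1 − h₂(ε) where h₂ is the binary entropy function.
h₂(0.431) = −0.431·log₂0.431 − 0.569·log₂0.569 = 0.9862.
C = 1 − 0.9862 = 0.0138 bits per channel use.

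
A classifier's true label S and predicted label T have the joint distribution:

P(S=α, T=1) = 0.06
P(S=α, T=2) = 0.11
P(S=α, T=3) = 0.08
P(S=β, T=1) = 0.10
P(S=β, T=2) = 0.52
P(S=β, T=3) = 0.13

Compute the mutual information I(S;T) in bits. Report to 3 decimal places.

Marginals: p(S) = (0.2500, 0.7500), p(T) = (0.1600, 0.6300, 0.2100).
I(S;T) = H(S) + H(T) − H(S,T).
H(S) = 0.8113, H(T) = 1.3158, H(S,T) = 2.0907.
I(S;T) = 0.8113 + 1.3158 − 2.0907 = 0.036 bits.

0.036 bits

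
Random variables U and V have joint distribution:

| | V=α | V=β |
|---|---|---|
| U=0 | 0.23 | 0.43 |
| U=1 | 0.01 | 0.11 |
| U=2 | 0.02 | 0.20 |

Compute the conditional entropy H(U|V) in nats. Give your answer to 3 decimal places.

0.817 nats

Chain rule: H(U|V) = H(U,V) − H(V).
Marginals: p(U) = (0.6600, 0.1200, 0.2200), p(V) = (0.2600, 0.7400).
H(U,V) = 1.3899 nats; H(V) = 0.5731 nats.
H(U|V) = 1.3899 − 0.5731 = 0.817 nats.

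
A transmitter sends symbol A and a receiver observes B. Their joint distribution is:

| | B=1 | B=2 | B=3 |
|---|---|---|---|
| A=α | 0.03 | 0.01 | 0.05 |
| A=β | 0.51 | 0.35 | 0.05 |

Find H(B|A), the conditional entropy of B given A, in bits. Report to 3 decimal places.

1.239 bits

Marginals: p(A) = (0.0900, 0.9100), p(B) = (0.5400, 0.3600, 0.1000).
H(B|A) = Σ p(A) · H(B|A=·).
  A=α: p=0.0900, H(B|A=α) = 1.3516
  A=β: p=0.9100, H(B|A=β) = 1.2284
Weighted sum = 1.239 bits.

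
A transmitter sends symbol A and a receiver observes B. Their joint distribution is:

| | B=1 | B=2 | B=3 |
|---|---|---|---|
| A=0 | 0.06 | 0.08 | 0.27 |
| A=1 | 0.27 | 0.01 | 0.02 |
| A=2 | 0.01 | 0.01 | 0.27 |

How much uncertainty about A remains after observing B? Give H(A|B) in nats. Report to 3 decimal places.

Marginals: p(A) = (0.4100, 0.3000, 0.2900), p(B) = (0.3400, 0.1000, 0.5600).
H(A|B) = Σ p(B) · H(A|B=·).
  B=1: p=0.3400, H(A|B=1) = 0.5929
  B=2: p=0.1000, H(A|B=2) = 0.6390
  B=3: p=0.5600, H(A|B=3) = 0.8225
Weighted sum = 0.726 nats.

0.726 nats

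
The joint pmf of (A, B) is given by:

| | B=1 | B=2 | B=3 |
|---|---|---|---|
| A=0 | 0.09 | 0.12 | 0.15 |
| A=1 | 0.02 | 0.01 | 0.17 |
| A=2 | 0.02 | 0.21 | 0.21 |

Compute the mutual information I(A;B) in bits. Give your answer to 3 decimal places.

0.151 bits

Marginals: p(A) = (0.3600, 0.2000, 0.4400), p(B) = (0.1300, 0.3400, 0.5300).
I(A;B) = Σ p(x,y)·log₂[p(x,y)/(p(x)p(y))].
  (0,1): 0.09·log₂(1.9231) = 0.0849
  (0,2): 0.12·log₂(0.9804) = -0.0034
  (0,3): 0.15·log₂(0.7862) = -0.0521
  (1,1): 0.02·log₂(0.7692) = -0.0076
  (1,2): 0.01·log₂(0.1471) = -0.0277
  (1,3): 0.17·log₂(1.6038) = 0.1158
  (2,1): 0.02·log₂(0.3497) = -0.0303
  (2,2): 0.21·log₂(1.4037) = 0.1027
  (2,3): 0.21·log₂(0.9005) = -0.0317
Sum = 0.151 bits.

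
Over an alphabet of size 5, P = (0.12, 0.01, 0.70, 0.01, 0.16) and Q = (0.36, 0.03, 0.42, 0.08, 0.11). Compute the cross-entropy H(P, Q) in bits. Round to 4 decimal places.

H(P,Q) = −Σ p·log₂ q.
  −0.12·log₂(0.36) = 0.17687
  −0.01·log₂(0.03) = 0.05059
  −0.70·log₂(0.42) = 0.87608
  −0.01·log₂(0.08) = 0.03644
  −0.16·log₂(0.11) = 0.50951
H(P,Q) = 1.6495 bits.

1.6495 bits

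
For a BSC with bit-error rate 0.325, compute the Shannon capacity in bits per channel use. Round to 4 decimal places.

Binary symmetric channel: C = 1 − h₂(ε) where h₂ is the binary entropy function.
h₂(0.325) = −0.325·log₂0.325 − 0.675·log₂0.675 = 0.9097.
C = 1 − 0.9097 = 0.0903 bits per channel use.

0.0903 bits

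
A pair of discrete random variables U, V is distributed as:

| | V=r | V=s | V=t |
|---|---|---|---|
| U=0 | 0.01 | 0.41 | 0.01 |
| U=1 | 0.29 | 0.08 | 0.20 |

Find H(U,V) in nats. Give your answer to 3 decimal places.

H(U,V) = −Σ p(x,y)·ln p(x,y) over all 6 cells.
  cell (0,r): −0.01·ln0.01 = 0.0461
  cell (0,s): −0.41·ln0.41 = 0.3656
  cell (0,t): −0.01·ln0.01 = 0.0461
  cell (1,r): −0.29·ln0.29 = 0.3590
  cell (1,s): −0.08·ln0.08 = 0.2021
  cell (1,t): −0.20·ln0.20 = 0.3219
Sum = 1.341 nats.

1.341 nats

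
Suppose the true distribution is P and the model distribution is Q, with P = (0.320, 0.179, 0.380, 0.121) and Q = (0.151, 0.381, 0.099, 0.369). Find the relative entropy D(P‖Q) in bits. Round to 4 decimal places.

D(P‖Q) = Σ p·log₂(p/q).
  0.320·log₂(0.320/0.151) = 0.34673
  0.179·log₂(0.179/0.381) = -0.19508
  0.380·log₂(0.380/0.099) = 0.73739
  0.121·log₂(0.121/0.369) = -0.19464
D(P‖Q) = 0.6944 bits.

0.6944 bits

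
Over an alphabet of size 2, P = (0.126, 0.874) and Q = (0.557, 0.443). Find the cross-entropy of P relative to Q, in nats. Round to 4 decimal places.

0.7853 nats

H(P,Q) = −Σ p·ln q.
  −0.126·ln(0.557) = 0.07373
  −0.874·ln(0.443) = 0.71160
H(P,Q) = 0.7853 nats.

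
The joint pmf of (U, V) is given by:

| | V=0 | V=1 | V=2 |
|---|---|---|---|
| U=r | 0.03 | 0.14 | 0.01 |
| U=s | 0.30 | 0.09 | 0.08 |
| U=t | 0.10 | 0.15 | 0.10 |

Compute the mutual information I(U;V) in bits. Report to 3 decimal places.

Marginals: p(U) = (0.1800, 0.4700, 0.3500), p(V) = (0.4300, 0.3800, 0.1900).
I(U;V) = Σ p(x,y)·log₂[p(x,y)/(p(x)p(y))].
  (r,0): 0.03·log₂(0.3876) = -0.0410
  (r,1): 0.14·log₂(2.0468) = 0.1447
  (r,2): 0.01·log₂(0.2924) = -0.0177
  (s,0): 0.30·log₂(1.4844) = 0.1710
  (s,1): 0.09·log₂(0.5039) = -0.0890
  (s,2): 0.08·log₂(0.8959) = -0.0127
  (t,0): 0.10·log₂(0.6645) = -0.0590
  (t,1): 0.15·log₂(1.1278) = 0.0260
  (t,2): 0.10·log₂(1.5038) = 0.0589
Sum = 0.181 bits.

0.181 bits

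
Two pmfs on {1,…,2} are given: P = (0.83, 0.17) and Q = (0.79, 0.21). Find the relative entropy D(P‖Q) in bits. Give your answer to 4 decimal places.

D(P‖Q) = Σ p·log₂(p/q).
  0.83·log₂(0.83/0.79) = 0.05914
  0.17·log₂(0.17/0.21) = -0.05183
D(P‖Q) = 0.0073 bits.

0.0073 bits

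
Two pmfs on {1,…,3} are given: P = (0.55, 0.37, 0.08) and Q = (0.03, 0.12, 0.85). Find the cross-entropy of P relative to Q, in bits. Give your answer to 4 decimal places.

3.9329 bits

H(P,Q) = −Σ p·log₂ q.
  −0.55·log₂(0.03) = 2.78239
  −0.37·log₂(0.12) = 1.13179
  −0.08·log₂(0.85) = 0.01876
H(P,Q) = 3.9329 bits.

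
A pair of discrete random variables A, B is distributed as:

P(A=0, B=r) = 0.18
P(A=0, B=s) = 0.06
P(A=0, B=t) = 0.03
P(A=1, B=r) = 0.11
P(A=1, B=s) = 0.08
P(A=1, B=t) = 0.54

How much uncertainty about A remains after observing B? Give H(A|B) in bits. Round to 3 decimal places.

Chain rule: H(A|B) = H(A,B) − H(B).
Marginals: p(A) = (0.2700, 0.7300), p(B) = (0.2900, 0.1400, 0.5700).
H(A,B) = 1.9624 bits; H(B) = 1.3773 bits.
H(A|B) = 1.9624 − 1.3773 = 0.585 bits.

0.585 bits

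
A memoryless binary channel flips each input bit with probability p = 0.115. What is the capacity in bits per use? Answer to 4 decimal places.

Binary symmetric channel: C = 1 − h₂(ε) where h₂ is the binary entropy function.
h₂(0.115) = −0.115·log₂0.115 − 0.885·log₂0.885 = 0.5148.
C = 1 − 0.5148 = 0.4852 bits per channel use.

0.4852 bits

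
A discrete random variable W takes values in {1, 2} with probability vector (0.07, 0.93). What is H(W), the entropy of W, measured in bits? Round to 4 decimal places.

0.3659 bits

H(W) = −Σ p·log₂ p.
  −(0.07)·log₂(0.07) = 0.26856
  −(0.93)·log₂(0.93) = 0.09737
Sum: 0.26856 + 0.09737 = 0.3659 bits.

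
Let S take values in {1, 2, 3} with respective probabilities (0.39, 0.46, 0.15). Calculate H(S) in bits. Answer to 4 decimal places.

H(S) = −Σ p·log₂ p.
  −(0.39)·log₂(0.39) = 0.52980
  −(0.46)·log₂(0.46) = 0.51534
  −(0.15)·log₂(0.15) = 0.41054
Sum: 0.52980 + 0.51534 + 0.41054 = 1.4557 bits.

1.4557 bits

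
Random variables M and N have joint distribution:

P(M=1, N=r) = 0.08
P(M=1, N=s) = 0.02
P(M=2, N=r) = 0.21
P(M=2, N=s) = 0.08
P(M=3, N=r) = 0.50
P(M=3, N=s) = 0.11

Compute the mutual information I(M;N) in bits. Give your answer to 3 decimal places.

Marginals: p(M) = (0.1000, 0.2900, 0.6100), p(N) = (0.7900, 0.2100).
I(M;N) = Σ p(x,y)·log₂[p(x,y)/(p(x)p(y))].
  (1,r): 0.08·log₂(1.0127) = 0.0015
  (1,s): 0.02·log₂(0.9524) = -0.0014
  (2,r): 0.21·log₂(0.9166) = -0.0264
  (2,s): 0.08·log₂(1.3136) = 0.0315
  (3,r): 0.50·log₂(1.0376) = 0.0266
  (3,s): 0.11·log₂(0.8587) = -0.0242
Sum = 0.008 bits.

0.008 bits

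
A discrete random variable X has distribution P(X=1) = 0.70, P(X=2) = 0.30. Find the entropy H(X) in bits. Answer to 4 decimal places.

0.8813 bits

H(X) = −Σ p·log₂ p.
  −(0.70)·log₂(0.70) = 0.36020
  −(0.30)·log₂(0.30) = 0.52109
Sum: 0.36020 + 0.52109 = 0.8813 bits.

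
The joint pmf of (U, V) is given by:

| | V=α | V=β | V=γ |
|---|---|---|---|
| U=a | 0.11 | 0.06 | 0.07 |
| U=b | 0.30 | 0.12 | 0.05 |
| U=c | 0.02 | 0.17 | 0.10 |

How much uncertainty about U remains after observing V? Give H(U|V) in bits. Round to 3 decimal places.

Chain rule: H(U|V) = H(U,V) − H(V).
Marginals: p(U) = (0.2400, 0.4700, 0.2900), p(V) = (0.4300, 0.3500, 0.2200).
H(U,V) = 2.8463 bits; H(V) = 1.5342 bits.
H(U|V) = 2.8463 − 1.5342 = 1.312 bits.

1.312 bits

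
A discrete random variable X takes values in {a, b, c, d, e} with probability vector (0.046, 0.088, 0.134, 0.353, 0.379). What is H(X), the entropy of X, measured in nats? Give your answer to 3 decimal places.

H(X) = −Σ p·ln p.
  −(0.046)·ln(0.046) = 0.1416
  −(0.088)·ln(0.088) = 0.2139
  −(0.134)·ln(0.134) = 0.2693
  −(0.353)·ln(0.353) = 0.3676
  −(0.379)·ln(0.379) = 0.3677
Sum: 0.1416 + 0.2139 + 0.2693 + 0.3676 + 0.3677 = 1.360 nats.

1.360 nats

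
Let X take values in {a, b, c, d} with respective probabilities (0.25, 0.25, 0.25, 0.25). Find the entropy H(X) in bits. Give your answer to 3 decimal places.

2.000 bits

H(X) = −Σ p·log₂ p.
  −(0.25)·log₂(0.25) = 0.5000
  −(0.25)·log₂(0.25) = 0.5000
  −(0.25)·log₂(0.25) = 0.5000
  −(0.25)·log₂(0.25) = 0.5000
Sum: 0.5000 + 0.5000 + 0.5000 + 0.5000 = 2.000 bits.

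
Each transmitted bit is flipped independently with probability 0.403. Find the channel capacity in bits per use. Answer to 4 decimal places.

0.0273 bits

Binary symmetric channel: C = 1 − h₂(ε) where h₂ is the binary entropy function.
h₂(0.403) = −0.403·log₂0.403 − 0.597·log₂0.597 = 0.9727.
C = 1 − 0.9727 = 0.0273 bits per channel use.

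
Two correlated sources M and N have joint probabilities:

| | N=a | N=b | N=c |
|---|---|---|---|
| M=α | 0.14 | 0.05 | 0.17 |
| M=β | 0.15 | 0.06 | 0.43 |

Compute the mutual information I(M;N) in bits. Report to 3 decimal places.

0.028 bits

Marginals: p(M) = (0.3600, 0.6400), p(N) = (0.2900, 0.1100, 0.6000).
I(M;N) = Σ p(x,y)·log₂[p(x,y)/(p(x)p(y))].
  (α,a): 0.14·log₂(1.3410) = 0.0593
  (α,b): 0.05·log₂(1.2626) = 0.0168
  (α,c): 0.17·log₂(0.7870) = -0.0587
  (β,a): 0.15·log₂(0.8082) = -0.0461
  (β,b): 0.06·log₂(0.8523) = -0.0138
  (β,c): 0.43·log₂(1.1198) = 0.0702
Sum = 0.028 bits.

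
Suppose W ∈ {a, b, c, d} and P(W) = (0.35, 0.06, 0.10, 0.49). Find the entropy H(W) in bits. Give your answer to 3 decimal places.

H(W) = −Σ p·log₂ p.
  −(0.35)·log₂(0.35) = 0.5301
  −(0.06)·log₂(0.06) = 0.2435
  −(0.10)·log₂(0.10) = 0.3322
  −(0.49)·log₂(0.49) = 0.5043
Sum: 0.5301 + 0.2435 + 0.3322 + 0.5043 = 1.610 bits.

1.610 bits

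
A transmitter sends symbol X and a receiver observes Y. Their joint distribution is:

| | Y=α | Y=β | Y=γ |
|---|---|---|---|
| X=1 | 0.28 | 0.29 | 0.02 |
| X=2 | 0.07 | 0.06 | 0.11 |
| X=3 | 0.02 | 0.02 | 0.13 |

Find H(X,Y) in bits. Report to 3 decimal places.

2.616 bits

H(X,Y) = −Σ p(x,y)·log₂ p(x,y) over all 9 cells.
  cell (1,α): −0.28·log₂0.28 = 0.5142
  cell (1,β): −0.29·log₂0.29 = 0.5179
  cell (1,γ): −0.02·log₂0.02 = 0.1129
  cell (2,α): −0.07·log₂0.07 = 0.2686
  cell (2,β): −0.06·log₂0.06 = 0.2435
  cell (2,γ): −0.11·log₂0.11 = 0.3503
  cell (3,α): −0.02·log₂0.02 = 0.1129
  cell (3,β): −0.02·log₂0.02 = 0.1129
  cell (3,γ): −0.13·log₂0.13 = 0.3826
Sum = 2.616 bits.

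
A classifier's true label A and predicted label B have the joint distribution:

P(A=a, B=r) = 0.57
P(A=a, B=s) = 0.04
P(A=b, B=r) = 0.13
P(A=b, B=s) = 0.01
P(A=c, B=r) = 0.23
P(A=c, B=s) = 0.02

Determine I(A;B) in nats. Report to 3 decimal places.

Marginals: p(A) = (0.6100, 0.1400, 0.2500), p(B) = (0.9300, 0.0700).
I(A;B) = H(A) + H(B) − H(A,B).
H(A) = 0.9234, H(B) = 0.2536, H(A,B) = 1.1767.
I(A;B) = 0.9234 + 0.2536 − 1.1767 = 0.000 nats.

0.000 nats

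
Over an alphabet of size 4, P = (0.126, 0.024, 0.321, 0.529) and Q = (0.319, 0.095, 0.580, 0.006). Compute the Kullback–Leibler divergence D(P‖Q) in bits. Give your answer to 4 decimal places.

2.9280 bits

D(P‖Q) = Σ p·log₂(p/q).
  0.126·log₂(0.126/0.319) = -0.16886
  0.024·log₂(0.024/0.095) = -0.04764
  0.321·log₂(0.321/0.580) = -0.27397
  0.529·log₂(0.529/0.006) = 3.41848
D(P‖Q) = 2.9280 bits.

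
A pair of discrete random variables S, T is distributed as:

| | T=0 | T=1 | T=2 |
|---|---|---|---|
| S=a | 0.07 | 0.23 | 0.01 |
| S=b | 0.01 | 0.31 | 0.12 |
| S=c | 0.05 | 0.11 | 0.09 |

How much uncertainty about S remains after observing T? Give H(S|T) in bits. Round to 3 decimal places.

1.392 bits

Marginals: p(S) = (0.3100, 0.4400, 0.2500), p(T) = (0.1300, 0.6500, 0.2200).
H(S|T) = Σ p(T) · H(S|T=·).
  T=0: p=0.1300, H(S|T=0) = 1.2957
  T=1: p=0.6500, H(S|T=1) = 1.4735
  T=2: p=0.2200, H(S|T=2) = 1.2072
Weighted sum = 1.392 bits.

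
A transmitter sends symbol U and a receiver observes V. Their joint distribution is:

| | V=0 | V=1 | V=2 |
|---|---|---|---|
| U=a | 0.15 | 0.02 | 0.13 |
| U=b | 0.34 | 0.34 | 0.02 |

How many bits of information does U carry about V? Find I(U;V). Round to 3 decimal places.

0.249 bits

Marginals: p(U) = (0.3000, 0.7000), p(V) = (0.4900, 0.3600, 0.1500).
I(U;V) = Σ p(x,y)·log₂[p(x,y)/(p(x)p(y))].
  (a,0): 0.15·log₂(1.0204) = 0.0044
  (a,1): 0.02·log₂(0.1852) = -0.0487
  (a,2): 0.13·log₂(2.8889) = 0.1990
  (b,0): 0.34·log₂(0.9913) = -0.0043
  (b,1): 0.34·log₂(1.3492) = 0.1469
  (b,2): 0.02·log₂(0.1905) = -0.0478
Sum = 0.249 bits.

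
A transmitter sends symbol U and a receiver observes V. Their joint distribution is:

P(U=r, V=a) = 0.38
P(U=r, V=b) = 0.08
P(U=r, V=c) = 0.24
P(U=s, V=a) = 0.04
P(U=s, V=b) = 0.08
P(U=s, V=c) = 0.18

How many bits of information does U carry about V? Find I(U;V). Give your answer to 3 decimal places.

0.117 bits

Marginals: p(U) = (0.7000, 0.3000), p(V) = (0.4200, 0.1600, 0.4200).
I(U;V) = Σ p(x,y)·log₂[p(x,y)/(p(x)p(y))].
  (r,a): 0.38·log₂(1.2925) = 0.1407
  (r,b): 0.08·log₂(0.7143) = -0.0388
  (r,c): 0.24·log₂(0.8163) = -0.0703
  (s,a): 0.04·log₂(0.3175) = -0.0662
  (s,b): 0.08·log₂(1.6667) = 0.0590
  (s,c): 0.18·log₂(1.4286) = 0.0926
Sum = 0.117 bits.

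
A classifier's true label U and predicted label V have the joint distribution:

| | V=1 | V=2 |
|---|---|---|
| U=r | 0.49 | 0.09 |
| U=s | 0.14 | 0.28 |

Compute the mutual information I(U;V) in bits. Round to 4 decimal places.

0.2039 bits

Marginals: p(U) = (0.5800, 0.4200), p(V) = (0.6300, 0.3700).
I(U;V) = Σ p(x,y)·log₂[p(x,y)/(p(x)p(y))].
  (r,1): 0.49·log₂(1.3410) = 0.20742
  (r,2): 0.09·log₂(0.4194) = -0.11283
  (s,1): 0.14·log₂(0.5291) = -0.12857
  (s,2): 0.28·log₂(1.8018) = 0.23784
Sum = 0.2039 bits.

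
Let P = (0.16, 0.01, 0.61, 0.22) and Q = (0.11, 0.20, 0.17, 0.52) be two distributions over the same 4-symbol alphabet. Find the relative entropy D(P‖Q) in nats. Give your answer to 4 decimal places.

D(P‖Q) = Σ p·ln(p/q).
  0.16·ln(0.16/0.11) = 0.05995
  0.01·ln(0.01/0.20) = -0.02996
  0.61·ln(0.61/0.17) = 0.77937
  0.22·ln(0.22/0.52) = -0.18924
D(P‖Q) = 0.6201 nats.

0.6201 nats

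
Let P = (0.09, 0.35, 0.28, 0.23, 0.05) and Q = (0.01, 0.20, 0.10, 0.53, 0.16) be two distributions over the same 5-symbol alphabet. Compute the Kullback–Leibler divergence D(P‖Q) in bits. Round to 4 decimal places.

D(P‖Q) = Σ p·log₂(p/q).
  0.09·log₂(0.09/0.01) = 0.28529
  0.35·log₂(0.35/0.20) = 0.28257
  0.28·log₂(0.28/0.10) = 0.41592
  0.23·log₂(0.23/0.53) = -0.27700
  0.05·log₂(0.05/0.16) = -0.08390
D(P‖Q) = 0.6229 bits.

0.6229 bits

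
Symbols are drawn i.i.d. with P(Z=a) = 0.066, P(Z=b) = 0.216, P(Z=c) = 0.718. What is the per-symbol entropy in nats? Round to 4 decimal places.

H(Z) = −Σ p·ln p.
  −(0.066)·ln(0.066) = 0.17939
  −(0.216)·ln(0.216) = 0.33102
  −(0.718)·ln(0.718) = 0.23786
Sum: 0.17939 + 0.33102 + 0.23786 = 0.7483 nats.

0.7483 nats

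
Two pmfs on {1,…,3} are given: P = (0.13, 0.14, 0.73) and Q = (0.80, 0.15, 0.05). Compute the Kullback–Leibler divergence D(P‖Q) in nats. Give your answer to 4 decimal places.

D(P‖Q) = Σ p·ln(p/q).
  0.13·ln(0.13/0.80) = -0.23622
  0.14·ln(0.14/0.15) = -0.00966
  0.73·ln(0.73/0.05) = 1.95715
D(P‖Q) = 1.7113 nats.

1.7113 nats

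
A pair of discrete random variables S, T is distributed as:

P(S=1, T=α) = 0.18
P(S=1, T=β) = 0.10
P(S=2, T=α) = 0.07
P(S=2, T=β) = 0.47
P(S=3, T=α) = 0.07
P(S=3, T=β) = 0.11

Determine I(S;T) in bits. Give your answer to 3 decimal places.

Marginals: p(S) = (0.2800, 0.5400, 0.1800), p(T) = (0.3200, 0.6800).
I(S;T) = Σ p(x,y)·log₂[p(x,y)/(p(x)p(y))].
  (1,α): 0.18·log₂(2.0089) = 0.1812
  (1,β): 0.10·log₂(0.5252) = -0.0929
  (2,α): 0.07·log₂(0.4051) = -0.0913
  (2,β): 0.47·log₂(1.2800) = 0.1674
  (3,α): 0.07·log₂(1.2153) = 0.0197
  (3,β): 0.11·log₂(0.8987) = -0.0170
Sum = 0.167 bits.

0.167 bits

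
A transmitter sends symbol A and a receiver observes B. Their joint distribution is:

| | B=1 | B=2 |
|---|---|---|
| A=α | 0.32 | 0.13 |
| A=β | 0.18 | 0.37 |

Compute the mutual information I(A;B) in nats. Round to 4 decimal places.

0.0749 nats

Marginals: p(A) = (0.4500, 0.5500), p(B) = (0.5000, 0.5000).
I(A;B) = Σ p(x,y)·ln[p(x,y)/(p(x)p(y))].
  (α,1): 0.32·ln(1.4222) = 0.11271
  (α,2): 0.13·ln(0.5778) = -0.07131
  (β,1): 0.18·ln(0.6545) = -0.07629
  (β,2): 0.37·ln(1.3455) = 0.10979
Sum = 0.0749 nats.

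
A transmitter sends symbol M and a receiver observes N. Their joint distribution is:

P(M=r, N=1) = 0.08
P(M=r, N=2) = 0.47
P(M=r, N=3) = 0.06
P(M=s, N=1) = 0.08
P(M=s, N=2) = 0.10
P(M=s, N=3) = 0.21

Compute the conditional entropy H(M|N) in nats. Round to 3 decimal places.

Chain rule: H(M|N) = H(M,N) − H(N).
Marginals: p(M) = (0.6100, 0.3900), p(N) = (0.1600, 0.5700, 0.2700).
H(M,N) = 1.4858 nats; H(N) = 0.9671 nats.
H(M|N) = 1.4858 − 0.9671 = 0.519 nats.

0.519 nats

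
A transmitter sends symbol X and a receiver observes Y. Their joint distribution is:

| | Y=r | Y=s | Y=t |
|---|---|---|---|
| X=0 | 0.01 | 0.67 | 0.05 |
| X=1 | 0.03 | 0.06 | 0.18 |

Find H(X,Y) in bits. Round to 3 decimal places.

1.510 bits

H(X,Y) = −Σ p(x,y)·log₂ p(x,y) over all 6 cells.
  cell (0,r): −0.01·log₂0.01 = 0.0664
  cell (0,s): −0.67·log₂0.67 = 0.3871
  cell (0,t): −0.05·log₂0.05 = 0.2161
  cell (1,r): −0.03·log₂0.03 = 0.1518
  cell (1,s): −0.06·log₂0.06 = 0.2435
  cell (1,t): −0.18·log₂0.18 = 0.4453
Sum = 1.510 bits.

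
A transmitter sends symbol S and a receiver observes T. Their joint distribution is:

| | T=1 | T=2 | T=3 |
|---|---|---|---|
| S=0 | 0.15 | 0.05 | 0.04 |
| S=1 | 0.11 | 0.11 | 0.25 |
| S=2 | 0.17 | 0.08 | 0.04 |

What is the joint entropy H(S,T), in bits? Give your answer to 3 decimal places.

H(S,T) = −Σ p(x,y)·log₂ p(x,y) over all 9 cells.
  cell (0,1): −0.15·log₂0.15 = 0.4105
  cell (0,2): −0.05·log₂0.05 = 0.2161
  cell (0,3): −0.04·log₂0.04 = 0.1858
  cell (1,1): −0.11·log₂0.11 = 0.3503
  cell (1,2): −0.11·log₂0.11 = 0.3503
  cell (1,3): −0.25·log₂0.25 = 0.5000
  cell (2,1): −0.17·log₂0.17 = 0.4346
  cell (2,2): −0.08·log₂0.08 = 0.2915
  cell (2,3): −0.04·log₂0.04 = 0.1858
Sum = 2.925 bits.

2.925 bits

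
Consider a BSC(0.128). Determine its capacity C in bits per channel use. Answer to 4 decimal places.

0.4481 bits

Binary symmetric channel: C = 1 − h₂(ε) where h₂ is the binary entropy function.
h₂(0.128) = −0.128·log₂0.128 − 0.872·log₂0.872 = 0.5519.
C = 1 − 0.5519 = 0.4481 bits per channel use.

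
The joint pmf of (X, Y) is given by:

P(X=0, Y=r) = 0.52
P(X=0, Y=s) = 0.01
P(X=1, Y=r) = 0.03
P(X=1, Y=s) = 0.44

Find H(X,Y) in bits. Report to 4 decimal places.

1.2299 bits

H(X,Y) = −Σ p(x,y)·log₂ p(x,y) over all 4 cells.
  cell (0,r): −0.52·log₂0.52 = 0.49058
  cell (0,s): −0.01·log₂0.01 = 0.06644
  cell (1,r): −0.03·log₂0.03 = 0.15177
  cell (1,s): −0.44·log₂0.44 = 0.52115
Sum = 1.2299 bits.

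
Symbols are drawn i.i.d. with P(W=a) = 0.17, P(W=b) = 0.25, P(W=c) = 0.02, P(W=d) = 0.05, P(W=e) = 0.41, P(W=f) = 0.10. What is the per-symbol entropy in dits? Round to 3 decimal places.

H(W) = −Σ p·log₁₀ p.
  −(0.17)·log₁₀(0.17) = 0.1308
  −(0.25)·log₁₀(0.25) = 0.1505
  −(0.02)·log₁₀(0.02) = 0.0340
  −(0.05)·log₁₀(0.05) = 0.0651
  −(0.41)·log₁₀(0.41) = 0.1588
  −(0.10)·log₁₀(0.10) = 0.1000
Sum: 0.1308 + 0.1505 + 0.0340 + 0.0651 + 0.1588 + 0.1000 = 0.639 dits.

0.639 dits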